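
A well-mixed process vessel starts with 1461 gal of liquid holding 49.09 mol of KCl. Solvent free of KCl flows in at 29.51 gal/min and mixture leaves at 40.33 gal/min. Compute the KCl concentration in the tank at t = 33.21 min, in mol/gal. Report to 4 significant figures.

Total volume: dV/dt = Q_in − Q_out = -10.8200 gal/min, so V(t) = 1461 − 10.8200 t and V(33.21) = 1101.67 gal.
Species balance (pure solvent in): dm/dt = −Q_out · m/V(t).
Separate: dm/m = −Q_out dt/V(t) ⇒ ln(m/m₀) = −(Q_out/(Q_in−Q_out)) ln(V/V₀).
m = m₀ (V₀/V)^(Q_out/(Q_in−Q_out)) = 49.09 × (1461/1101.67)^(-3.72736) = 17.1404 mol.
C = m/V = 17.1404/1101.67 = 0.0155586 mol/gal.

0.01556 mol/gal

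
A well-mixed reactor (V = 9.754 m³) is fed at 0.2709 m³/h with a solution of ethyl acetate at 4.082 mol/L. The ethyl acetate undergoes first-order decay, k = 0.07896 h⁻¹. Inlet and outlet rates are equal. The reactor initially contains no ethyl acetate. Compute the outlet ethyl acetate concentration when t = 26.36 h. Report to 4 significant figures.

Accumulation = in − out − consumed: V dC/dt = Q C_in − Q C − k V C.
dC/dt = (Q/V) C_in − (Q/V + k) C; effective rate a = Q/V + k = 0.0277732 + 0.07896 = 0.106733 h⁻¹.
C_ss = Q C_in/(Q + kV) = 1.06218 mol/L; C(t) = C_ss + (C₀ − C_ss) e^(−a t).
C(26.36) = 1.06218 + (-1.06218)·e^(−0.106733·26.36) = 1.06218 + (-1.06218)·0.0599954 = 0.998458 mol/L.

0.9985 mol/L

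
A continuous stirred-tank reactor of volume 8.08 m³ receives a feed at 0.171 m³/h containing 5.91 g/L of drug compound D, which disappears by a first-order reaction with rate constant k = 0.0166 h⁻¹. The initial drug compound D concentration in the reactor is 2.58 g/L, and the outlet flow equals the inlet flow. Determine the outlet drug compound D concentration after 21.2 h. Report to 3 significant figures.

Accumulation = in − out − consumed: V dC/dt = Q C_in − Q C − k V C.
dC/dt = (Q/V) C_in − (Q/V + k) C; effective rate a = Q/V + k = 0.021163 + 0.0166 = 0.037763 h⁻¹.
C_ss = Q C_in/(Q + kV) = 3.3121 g/L; C(t) = C_ss + (C₀ − C_ss) e^(−a t).
C(21.2) = 3.3121 + (-0.73209)·e^(−0.037763·21.2) = 3.3121 + (-0.73209)·0.44907 = 2.9833 g/L.

2.98 g/L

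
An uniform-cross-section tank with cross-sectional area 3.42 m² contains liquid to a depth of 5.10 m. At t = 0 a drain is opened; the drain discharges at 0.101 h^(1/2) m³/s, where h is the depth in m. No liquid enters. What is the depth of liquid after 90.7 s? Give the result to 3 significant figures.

A dh/dt = −Q_out = −0.101 √h.
This is separable: 2 d(√h)/dt = −0.101/A, so √h = √h₀ − (0.101/(2A)) t.
√h = √5.10 − 0.101·90.7/(2·3.42) = 2.2583 − 1.3393 = 0.91903.
h = 0.91903² = 0.84462 m.

0.845 m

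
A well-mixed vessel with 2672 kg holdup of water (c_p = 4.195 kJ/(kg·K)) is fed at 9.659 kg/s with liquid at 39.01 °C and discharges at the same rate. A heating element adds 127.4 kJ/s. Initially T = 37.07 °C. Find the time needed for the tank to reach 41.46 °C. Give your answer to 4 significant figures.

550.8 s

M c_p dT/dt = ṁ c_p (T_in − T) + Q̇.
τ = M/ṁ = 276.633 s; T_ss = T_in + Q̇/(ṁ c_p) = 42.1542 °C.
T(t) = T_ss + (T₀ − T_ss) e^(−t/τ). Set T = 41.46:
e^(−t/τ) = (41.46 − 42.1542)/(37.07 − 42.1542) = 0.136535
t = −276.633 · ln(0.136535) = 550.826 s.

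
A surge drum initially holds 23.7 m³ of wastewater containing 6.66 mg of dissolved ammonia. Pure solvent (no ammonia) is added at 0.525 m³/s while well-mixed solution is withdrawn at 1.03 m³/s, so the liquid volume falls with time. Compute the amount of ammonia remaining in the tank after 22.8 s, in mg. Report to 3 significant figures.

1.71 mg

Total volume: dV/dt = Q_in − Q_out = -0.50500 m³/s, so V(t) = 23.7 − 0.50500 t and V(22.8) = 12.186 m³.
Species balance (pure solvent in): dm/dt = −Q_out · m/V(t).
Separate: dm/m = −Q_out dt/V(t) ⇒ ln(m/m₀) = −(Q_out/(Q_in−Q_out)) ln(V/V₀).
m = m₀ (V₀/V)^(Q_out/(Q_in−Q_out)) = 6.66 × (23.7/12.186)^(-2.0396) = 1.7150 mg.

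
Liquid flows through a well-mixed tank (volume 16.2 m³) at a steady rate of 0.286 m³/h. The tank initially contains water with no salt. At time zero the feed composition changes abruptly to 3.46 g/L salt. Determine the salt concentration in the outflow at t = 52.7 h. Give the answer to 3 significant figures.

Mass balance on the solute (V constant): V dC/dt = Q(C_in − C).
Rewrite as dC/dt + C/τ = C_in/τ, τ = V/Q = 56.643 h.
Solution: C(t) = C_in + (C₀ − C_in) e^(−t/τ).
C(52.7) = 3.46 + (0 − 3.46)·e^(−52.7/56.643) = 3.46 + (-3.4600)·0.39440 = 2.0954 g/L.

2.10 g/L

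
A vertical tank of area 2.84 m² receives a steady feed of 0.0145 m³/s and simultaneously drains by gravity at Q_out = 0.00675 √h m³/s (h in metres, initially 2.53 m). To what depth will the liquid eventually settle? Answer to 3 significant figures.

Volume balance on the tank: A dh/dt = Q_in − 0.00675 √h. At steady state dh/dt = 0:
Q_in = 0.00675 √h_ss ⇒ √h_ss = 0.0145/0.00675 = 2.1481.
h_ss = 2.1481² = 4.6145 m. (Since h₀ = 2.53 m < h_ss, the level will rise toward this value.)

4.61 m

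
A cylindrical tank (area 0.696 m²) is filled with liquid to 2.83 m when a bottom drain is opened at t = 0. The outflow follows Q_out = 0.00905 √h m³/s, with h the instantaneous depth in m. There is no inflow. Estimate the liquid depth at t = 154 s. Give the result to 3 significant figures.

With no inflow, A dh/dt = −0.00905 √h.
Separate and integrate: 2(√h − √h₀) = −(0.00905/A) t.
√h = √2.83 − 0.00905·154/(2·0.696) = 1.6823 − 1.0012 = 0.68104.
h = 0.68104² = 0.46381 m.

0.464 m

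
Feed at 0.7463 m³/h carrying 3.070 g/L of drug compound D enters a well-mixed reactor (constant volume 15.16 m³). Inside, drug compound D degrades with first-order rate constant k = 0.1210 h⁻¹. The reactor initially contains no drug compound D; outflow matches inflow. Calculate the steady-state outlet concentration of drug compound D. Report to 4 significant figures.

0.8878 g/L

Species balance: V dC/dt = Q C_in − Q C − k V C.
At steady state: 0 = Q C_in − (Q + kV) C_ss, so C_ss = Q C_in/(Q + kV).
C_ss = 0.7463·3.070/(0.7463 + 0.1210·15.16) = 2.29114/2.58066 = 0.887812 g/L.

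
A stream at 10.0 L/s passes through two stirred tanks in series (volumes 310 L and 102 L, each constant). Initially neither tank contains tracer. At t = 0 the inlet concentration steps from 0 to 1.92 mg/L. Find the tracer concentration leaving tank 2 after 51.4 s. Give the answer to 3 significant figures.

1.38 mg/L

Time constants: τᵢ = Vᵢ/Q for each well-mixed tank.
τ₁ = 310/10.0 = 31.000 s; τ₂ = 102/10.0 = 10.200 s.
Tank 1: C₁ = C_in(1 − e^(−t/τ₁)). Tank 2 (τ₁ ≠ τ₂): C₂ = C_in[1 − (τ₁ e^(−t/τ₁) − τ₂ e^(−t/τ₂))/(τ₁ − τ₂)].
At t = 51.4: e^(−t/τ₁) = 0.19051, e^(−t/τ₂) = 0.0064788.
C₂ = 1.92·[1 − (31.000·0.19051 − 10.200·0.0064788)/(20.800)] = 1.92·0.71925 = 1.3810 mg/L.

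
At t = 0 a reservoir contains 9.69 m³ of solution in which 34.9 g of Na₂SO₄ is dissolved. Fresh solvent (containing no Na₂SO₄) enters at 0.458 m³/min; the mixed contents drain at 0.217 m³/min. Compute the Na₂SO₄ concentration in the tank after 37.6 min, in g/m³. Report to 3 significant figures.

1.03 g/m³

Let m(t) be the amount of Na₂SO₄. Volume: V(t) = V₀ + (Q_in − Q_out) t = 9.69 + 0.24100 t; V(37.6) = 18.752 m³.
No Na₂SO₄ enters, so dm/dt = −Q_out · (m/V).
dm/m = −Q_out dt/(V₀ + 0.24100 t); integrating gives ln(m/m₀) = −(Q_out/(Q_in−Q_out)) ln(V/V₀).
m = m₀ (V₀/V)^(Q_out/(Q_in−Q_out)) = 34.9 × (9.69/18.752)^(0.90041) = 19.260 g.
C = m/V = 19.260/18.752 = 1.0271 g/m³.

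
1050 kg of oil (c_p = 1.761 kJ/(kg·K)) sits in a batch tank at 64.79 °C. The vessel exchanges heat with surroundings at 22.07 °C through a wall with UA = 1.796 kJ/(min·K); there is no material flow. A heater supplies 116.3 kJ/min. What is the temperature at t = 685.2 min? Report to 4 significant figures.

75.50 °C

M c_p dT/dt = −UA(T − T_amb) + Q̇.
dT/dt = (T_ss − T)/τ with T_ss = T_amb + Q̇/UA = 22.07 + 116.3/1.796 = 86.8250 °C, τ = M c_p/UA = 1050·1.761/1.796 = 1029.54 min.
T approaches T_ss exponentially: T(t) = T_ss + (T₀ − T_ss) e^(−t/τ).
T(685.2) = 86.8250 + (-22.0350)·0.513995 = 75.4991 °C.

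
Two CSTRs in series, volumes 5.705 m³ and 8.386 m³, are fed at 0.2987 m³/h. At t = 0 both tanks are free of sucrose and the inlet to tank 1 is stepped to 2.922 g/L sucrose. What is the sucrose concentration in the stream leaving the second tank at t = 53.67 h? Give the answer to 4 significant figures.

1.945 g/L

Each tank obeys Vᵢ dCᵢ/dt = Q(Cᵢ₋₁ − Cᵢ), so τᵢ = Vᵢ/Q.
τ₁ = 5.705/0.2987 = 19.0994 h; τ₂ = 8.386/0.2987 = 28.0750 h.
Solving the cascade with C₁(0)=C₂(0)=0 gives C₂(t) = C_in[1 − (τ₁ e^(−t/τ₁) − τ₂ e^(−t/τ₂))/(τ₁ − τ₂)].
At t = 53.67: e^(−t/τ₁) = 0.0602031, e^(−t/τ₂) = 0.147834.
C₂ = 2.922·[1 − (19.0994·0.0602031 − 28.0750·0.147834)/(-8.97556)] = 2.922·0.665693 = 1.94516 g/L.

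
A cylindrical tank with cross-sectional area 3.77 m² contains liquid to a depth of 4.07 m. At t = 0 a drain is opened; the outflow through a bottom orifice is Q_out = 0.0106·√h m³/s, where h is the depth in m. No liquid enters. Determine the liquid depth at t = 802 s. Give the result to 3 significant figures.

0.792 m

A dh/dt = −Q_out = −0.0106 √h.
This is separable: 2 d(√h)/dt = −0.0106/A, so √h = √h₀ − (0.0106/(2A)) t.
√h = √4.07 − 0.0106·802/(2·3.77) = 2.0174 − 1.1275 = 0.88994.
h = 0.88994² = 0.79200 m.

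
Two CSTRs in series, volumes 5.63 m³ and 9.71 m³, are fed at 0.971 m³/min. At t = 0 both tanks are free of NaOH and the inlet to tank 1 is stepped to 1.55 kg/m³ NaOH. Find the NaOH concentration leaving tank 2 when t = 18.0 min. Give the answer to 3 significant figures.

Species balance on tank i: dCᵢ/dt = (Cᵢ₋₁ − Cᵢ)/τᵢ with τᵢ = Vᵢ/Q.
τ₁ = 5.63/0.971 = 5.7981 min; τ₂ = 9.71/0.971 = 10.000 min.
Solving the cascade with C₁(0)=C₂(0)=0 gives C₂(t) = C_in[1 − (τ₁ e^(−t/τ₁) − τ₂ e^(−t/τ₂))/(τ₁ − τ₂)].
At t = 18.0: e^(−t/τ₁) = 0.044850, e^(−t/τ₂) = 0.16530.
C₂ = 1.55·[1 − (5.7981·0.044850 − 10.000·0.16530)/(-4.2019)] = 1.55·0.66849 = 1.0362 kg/m³.

1.04 kg/m³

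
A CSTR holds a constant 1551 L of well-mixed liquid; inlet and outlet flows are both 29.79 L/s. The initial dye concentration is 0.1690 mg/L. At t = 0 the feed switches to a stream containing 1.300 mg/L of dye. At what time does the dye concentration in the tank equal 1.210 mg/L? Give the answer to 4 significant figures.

131.8 s

Species balance: V dC/dt = Q(C_in − C) ⇒ τ = V/Q = 52.0645 s.
C(t) = C_in + (C₀ − C_in) e^(−t/τ). Set C = 1.210 and solve for t:
e^(−t/τ) = (C − C_in)/(C₀ − C_in) = (1.210 − 1.300)/(0.1690 − 1.300) = 0.0795756
t = −τ ln(…) = 52.0645 × 2.53105 = 131.778 s.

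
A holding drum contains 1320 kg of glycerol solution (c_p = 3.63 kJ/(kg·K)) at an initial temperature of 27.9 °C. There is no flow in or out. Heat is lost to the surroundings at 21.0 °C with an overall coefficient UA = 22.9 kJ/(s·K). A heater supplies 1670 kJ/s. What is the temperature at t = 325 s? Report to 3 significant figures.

80.0 °C

Unsteady energy balance on the tank contents: M c_p dT/dt = −UA(T − T_amb) + Q̇.
dT/dt = (T_ss − T)/τ with T_ss = T_amb + Q̇/UA = 21.0 + 1670/22.9 = 93.926 °C, τ = M c_p/UA = 1320·3.63/22.9 = 209.24 s.
Solution: T(t) = T_ss + (T₀ − T_ss) e^(−t/τ).
T(325) = 93.926 + (-66.026)·0.21156 = 79.957 °C.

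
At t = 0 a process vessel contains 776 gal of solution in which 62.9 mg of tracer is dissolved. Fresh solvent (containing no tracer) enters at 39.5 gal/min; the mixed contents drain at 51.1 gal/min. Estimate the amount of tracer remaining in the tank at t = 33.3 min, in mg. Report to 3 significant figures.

3.03 mg

Total volume: dV/dt = Q_in − Q_out = -11.600 gal/min, so V(t) = 776 − 11.600 t and V(33.3) = 389.72 gal.
No tracer enters, so dm/dt = −Q_out · (m/V).
dm/m = −Q_out dt/(V₀ − 11.600 t); integrating gives ln(m/m₀) = −(Q_out/(Q_in−Q_out)) ln(V/V₀).
m = m₀ (V₀/V)^(Q_out/(Q_in−Q_out)) = 62.9 × (776/389.72)^(-4.4052) = 3.0271 mg.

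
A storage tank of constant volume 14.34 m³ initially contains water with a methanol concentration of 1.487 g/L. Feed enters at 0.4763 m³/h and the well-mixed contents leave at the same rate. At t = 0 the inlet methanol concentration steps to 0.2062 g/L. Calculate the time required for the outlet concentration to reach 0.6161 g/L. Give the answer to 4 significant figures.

Transient balance on the dissolved component: V dC/dt = Q(C_in − C), so τ = V/Q = 30.1071 h.
C(t) = C_in + (C₀ − C_in) e^(−t/τ). Set C = 0.6161 and solve for t:
e^(−t/τ) = (C − C_in)/(C₀ − C_in) = (0.6161 − 0.2062)/(1.487 − 0.2062) = 0.320034
t = −τ ln(…) = 30.1071 × 1.13933 = 34.3018 h.

34.30 h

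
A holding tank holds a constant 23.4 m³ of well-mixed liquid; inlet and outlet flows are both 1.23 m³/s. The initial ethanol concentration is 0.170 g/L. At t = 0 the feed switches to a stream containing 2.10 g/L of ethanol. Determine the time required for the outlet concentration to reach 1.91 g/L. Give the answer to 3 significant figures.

44.1 s

Species balance: V dC/dt = Q(C_in − C) ⇒ τ = V/Q = 19.024 s.
C(t) = C_in + (C₀ − C_in) e^(−t/τ). Set C = 1.91 and solve for t:
e^(−t/τ) = (C − C_in)/(C₀ − C_in) = (1.91 − 2.10)/(0.170 − 2.10) = 0.098446
t = −τ ln(…) = 19.024 × 2.3183 = 44.103 s.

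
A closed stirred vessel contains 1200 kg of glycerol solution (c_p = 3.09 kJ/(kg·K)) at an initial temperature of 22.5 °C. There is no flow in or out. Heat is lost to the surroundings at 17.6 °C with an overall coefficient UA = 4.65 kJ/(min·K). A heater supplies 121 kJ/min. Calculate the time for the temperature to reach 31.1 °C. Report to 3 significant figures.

Lumped-capacitance energy balance: M c_p dT/dt = UA(T_amb − T) + Q̇.
τ = M c_p/UA = 797.42 min; T_ss = T_amb + Q̇/UA = 17.6 + 121/4.65 = 43.622 °C.
T(t) = T_ss + (T₀ − T_ss)e^(−t/τ); set T = 31.1:
t = −τ ln[(T − T_ss)/(T₀ − T_ss)] = −797.42 · ln(0.59283) = 416.93 min.

417 min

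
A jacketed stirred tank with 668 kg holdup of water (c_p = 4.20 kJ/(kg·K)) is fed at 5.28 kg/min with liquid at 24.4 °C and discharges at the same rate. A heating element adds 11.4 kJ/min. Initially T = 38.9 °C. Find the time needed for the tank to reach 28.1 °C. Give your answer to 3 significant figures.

187 min

Energy balance: M c_p dT/dt = ṁ c_p (T_in − T) + 11.4.
τ = M/ṁ = 126.52 min; T_ss = T_in + Q̇/(ṁ c_p) = 24.914 °C.
T(t) = T_ss + (T₀ − T_ss) e^(−t/τ). Set T = 28.1:
e^(−t/τ) = (28.1 − 24.914)/(38.9 − 24.914) = 0.22780
t = −126.52 · ln(0.22780) = 187.15 min.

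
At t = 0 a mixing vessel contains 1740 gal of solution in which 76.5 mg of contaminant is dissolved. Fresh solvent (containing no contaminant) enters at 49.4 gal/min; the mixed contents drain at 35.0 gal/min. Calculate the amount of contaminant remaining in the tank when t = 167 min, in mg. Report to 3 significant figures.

9.28 mg

Total volume: dV/dt = Q_in − Q_out = 14.400 gal/min, so V(t) = 1740 + 14.400 t and V(167) = 4144.8 gal.
No contaminant enters, so dm/dt = −Q_out · (m/V).
Separate: dm/m = −Q_out dt/V(t) ⇒ ln(m/m₀) = −(Q_out/(Q_in−Q_out)) ln(V/V₀).
m = m₀ (V₀/V)^(Q_out/(Q_in−Q_out)) = 76.5 × (1740/4144.8)^(2.4306) = 9.2780 mg.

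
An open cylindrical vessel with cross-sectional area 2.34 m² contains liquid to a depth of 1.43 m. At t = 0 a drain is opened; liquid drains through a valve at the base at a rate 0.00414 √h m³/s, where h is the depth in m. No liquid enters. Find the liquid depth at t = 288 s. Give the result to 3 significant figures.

0.886 m

A dh/dt = −Q_out = −0.00414 √h.
∫ h^(−1/2) dh = −(0.00414/A) ∫ dt, giving 2√h = 2√h₀ − (0.00414/A) t.
√h = √1.43 − 0.00414·288/(2·2.34) = 1.1958 − 0.25477 = 0.94106.
h = 0.94106² = 0.88559 m.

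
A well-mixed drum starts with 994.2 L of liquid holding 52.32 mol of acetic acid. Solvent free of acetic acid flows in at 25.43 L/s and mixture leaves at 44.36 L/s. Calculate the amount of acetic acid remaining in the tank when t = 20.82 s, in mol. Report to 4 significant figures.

16.03 mol

Total volume: dV/dt = Q_in − Q_out = -18.9300 L/s, so V(t) = 994.2 − 18.9300 t and V(20.82) = 600.077 L.
Species balance (pure solvent in): dm/dt = −Q_out · m/V(t).
Separate: dm/m = −Q_out dt/V(t) ⇒ ln(m/m₀) = −(Q_out/(Q_in−Q_out)) ln(V/V₀).
m = m₀ (V₀/V)^(Q_out/(Q_in−Q_out)) = 52.32 × (994.2/600.077)^(-2.34337) = 16.0267 mol.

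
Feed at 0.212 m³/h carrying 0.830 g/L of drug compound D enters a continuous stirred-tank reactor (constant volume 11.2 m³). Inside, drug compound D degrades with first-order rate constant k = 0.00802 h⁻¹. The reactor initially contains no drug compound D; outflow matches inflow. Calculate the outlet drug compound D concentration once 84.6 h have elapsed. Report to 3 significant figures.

0.523 g/L

Accumulation = in − out − consumed: V dC/dt = Q C_in − Q C − k V C.
This is linear with rate a = Q/V + k = 0.026949 h⁻¹.
C_ss = Q C_in/(Q + kV) = 0.58299 g/L; C(t) = C_ss + (C₀ − C_ss) e^(−a t).
C(84.6) = 0.58299 + (-0.58299)·e^(−0.026949·84.6) = 0.58299 + (-0.58299)·0.10230 = 0.52335 g/L.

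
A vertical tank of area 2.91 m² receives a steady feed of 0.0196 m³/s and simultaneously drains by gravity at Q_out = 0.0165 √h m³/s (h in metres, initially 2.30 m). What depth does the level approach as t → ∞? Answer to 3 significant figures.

1.41 m

Unsteady balance on liquid volume: A dh/dt = Q_in − 0.0165 √h. At steady state dh/dt = 0:
Q_in = 0.0165 √h_ss ⇒ √h_ss = 0.0196/0.0165 = 1.1879.
h_ss = 1.1879² = 1.4111 m. (Since h₀ = 2.30 m > h_ss, the level will fall toward this value.)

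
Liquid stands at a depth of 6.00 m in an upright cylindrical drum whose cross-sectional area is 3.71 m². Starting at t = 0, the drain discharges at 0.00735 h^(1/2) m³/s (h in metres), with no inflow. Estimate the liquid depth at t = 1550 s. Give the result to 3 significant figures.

0.836 m

A dh/dt = −Q_out = −0.00735 √h.
Separate and integrate: 2(√h − √h₀) = −(0.00735/A) t.
√h = √6.00 − 0.00735·1550/(2·3.71) = 2.4495 − 1.5354 = 0.91411.
h = 0.91411² = 0.83560 m.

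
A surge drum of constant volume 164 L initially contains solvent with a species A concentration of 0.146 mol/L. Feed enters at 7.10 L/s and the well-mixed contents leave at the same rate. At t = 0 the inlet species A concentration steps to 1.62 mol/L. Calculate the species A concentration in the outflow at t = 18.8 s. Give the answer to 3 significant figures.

Transient balance on the dissolved component: V dC/dt = Q(C_in − C).
Time constant τ = V/Q = 164/7.10 = 23.099 s.
C approaches C_in exponentially: C(t) = C_in + (C₀ − C_in) e^(−t/τ).
C(18.8) = 1.62 + (0.146 − 1.62)·e^(−18.8/23.099) = 1.62 + (-1.4740)·0.44313 = 0.96683 mol/L.

0.967 mol/L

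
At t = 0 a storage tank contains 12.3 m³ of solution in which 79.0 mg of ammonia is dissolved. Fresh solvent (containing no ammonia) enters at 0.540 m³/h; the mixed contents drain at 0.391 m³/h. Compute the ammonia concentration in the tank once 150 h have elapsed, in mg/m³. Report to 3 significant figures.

Let m(t) be the amount of ammonia. Volume: V(t) = V₀ + (Q_in − Q_out) t = 12.3 + 0.14900 t; V(150) = 34.650 m³.
Species balance (pure solvent in): dm/dt = −Q_out · m/V(t).
dm/m = −Q_out dt/(V₀ + 0.14900 t); integrating gives ln(m/m₀) = −(Q_out/(Q_in−Q_out)) ln(V/V₀).
m = m₀ (V₀/V)^(Q_out/(Q_in−Q_out)) = 79.0 × (12.3/34.650)^(2.6242) = 5.2154 mg.
C = m/V = 5.2154/34.650 = 0.15052 mg/m³.

0.151 mg/m³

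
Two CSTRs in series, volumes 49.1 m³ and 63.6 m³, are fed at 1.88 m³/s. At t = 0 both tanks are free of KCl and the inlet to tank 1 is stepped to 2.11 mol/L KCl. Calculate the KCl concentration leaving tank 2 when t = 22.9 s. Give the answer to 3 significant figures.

0.380 mol/L

Each tank obeys Vᵢ dCᵢ/dt = Q(Cᵢ₋₁ − Cᵢ), so τᵢ = Vᵢ/Q.
τ₁ = 49.1/1.88 = 26.117 s; τ₂ = 63.6/1.88 = 33.830 s.
Tank 1: C₁ = C_in(1 − e^(−t/τ₁)). Tank 2 (τ₁ ≠ τ₂): C₂ = C_in[1 − (τ₁ e^(−t/τ₁) − τ₂ e^(−t/τ₂))/(τ₁ − τ₂)].
At t = 22.9: e^(−t/τ₁) = 0.41610, e^(−t/τ₂) = 0.50818.
C₂ = 2.11·[1 − (26.117·0.41610 − 33.830·0.50818)/(-7.7128)] = 2.11·0.18002 = 0.37985 mol/L.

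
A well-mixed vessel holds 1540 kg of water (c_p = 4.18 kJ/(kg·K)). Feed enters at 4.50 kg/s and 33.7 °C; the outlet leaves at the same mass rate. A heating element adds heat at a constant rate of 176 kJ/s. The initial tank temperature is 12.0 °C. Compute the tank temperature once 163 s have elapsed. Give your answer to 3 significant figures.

Heat balance on the well-mixed liquid: M c_p dT/dt = ṁ c_p (T_in − T) + 176.
τ = M/ṁ = 342.22 s; T_ss = T_in + Q̇/(ṁ c_p) = 33.7 + 176/(4.50·4.18) = 43.057 °C.
Integrating: T(t) = T_ss + (T₀ − T_ss) e^(−t/τ).
T(163) = 43.057 + (-31.057)·e^(−163/342.22) = 43.057 + (-31.057)·0.62108 = 23.768 °C.

23.8 °C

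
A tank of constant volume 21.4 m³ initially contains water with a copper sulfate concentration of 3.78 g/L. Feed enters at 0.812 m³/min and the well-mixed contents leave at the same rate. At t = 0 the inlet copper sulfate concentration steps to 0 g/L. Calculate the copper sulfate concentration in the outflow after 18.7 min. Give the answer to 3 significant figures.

Accumulation = in − out for the solute gives V dC/dt = Q(C_in − C).
Time constant τ = V/Q = 21.4/0.812 = 26.355 min.
This is linear first-order; C(t) = C_in + (C₀ − C_in) e^(−t/τ).
C(18.7) = 0 + (3.78 − 0)·e^(−18.7/26.355) = 0 + (3.7800)·0.49186 = 1.8592 g/L.

1.86 g/L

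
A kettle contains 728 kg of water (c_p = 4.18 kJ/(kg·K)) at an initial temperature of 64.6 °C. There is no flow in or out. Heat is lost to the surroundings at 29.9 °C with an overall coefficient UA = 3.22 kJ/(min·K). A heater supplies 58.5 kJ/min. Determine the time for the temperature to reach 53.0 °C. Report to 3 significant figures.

M c_p dT/dt = −UA(T − T_amb) + Q̇.
τ = M c_p/UA = 945.04 min; T_ss = T_amb + Q̇/UA = 29.9 + 58.5/3.22 = 48.068 °C.
T(t) = T_ss + (T₀ − T_ss)e^(−t/τ); set T = 53.0:
t = −τ ln[(T − T_ss)/(T₀ − T_ss)] = −945.04 · ln(0.29834) = 1143.0 min.

1140 min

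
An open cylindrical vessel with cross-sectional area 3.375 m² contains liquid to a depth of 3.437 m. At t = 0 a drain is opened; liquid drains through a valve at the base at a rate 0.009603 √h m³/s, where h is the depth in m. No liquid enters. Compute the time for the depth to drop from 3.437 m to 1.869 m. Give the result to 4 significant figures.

342.2 s

A dh/dt = −Q_out = −0.009603 √h.
∫ h^(−1/2) dh = −(0.009603/A) ∫ dt, giving 2√h = 2√h₀ − (0.009603/A) t.
t = 2A(√h₀ − √h)/0.009603 = 2·3.375·(√3.437 − √1.869)/0.009603
  = 6.75000 × (1.85391 − 1.36711) / 0.009603 = 342.175 s.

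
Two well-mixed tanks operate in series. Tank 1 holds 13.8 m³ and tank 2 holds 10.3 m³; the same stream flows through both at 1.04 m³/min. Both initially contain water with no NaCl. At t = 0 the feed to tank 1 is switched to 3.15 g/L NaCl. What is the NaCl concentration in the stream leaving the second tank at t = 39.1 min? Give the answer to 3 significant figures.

Each tank obeys Vᵢ dCᵢ/dt = Q(Cᵢ₋₁ − Cᵢ), so τᵢ = Vᵢ/Q.
τ₁ = 13.8/1.04 = 13.269 min; τ₂ = 10.3/1.04 = 9.9038 min.
Tank 1: C₁ = C_in(1 − e^(−t/τ₁)). Tank 2 (τ₁ ≠ τ₂): C₂ = C_in[1 − (τ₁ e^(−t/τ₁) − τ₂ e^(−t/τ₂))/(τ₁ − τ₂)].
At t = 39.1: e^(−t/τ₁) = 0.052514, e^(−t/τ₂) = 0.019294.
C₂ = 3.15·[1 − (13.269·0.052514 − 9.9038·0.019294)/(3.3654)] = 3.15·0.84972 = 2.6766 g/L.

2.68 g/L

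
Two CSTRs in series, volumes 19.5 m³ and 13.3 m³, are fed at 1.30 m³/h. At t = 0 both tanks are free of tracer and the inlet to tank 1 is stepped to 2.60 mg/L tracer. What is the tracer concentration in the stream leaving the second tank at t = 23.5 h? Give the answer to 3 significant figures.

Species balance on tank i: dCᵢ/dt = (Cᵢ₋₁ − Cᵢ)/τᵢ with τᵢ = Vᵢ/Q.
τ₁ = 19.5/1.30 = 15.000 h; τ₂ = 13.3/1.30 = 10.231 h.
Tank 1: C₁ = C_in(1 − e^(−t/τ₁)). Tank 2 (τ₁ ≠ τ₂): C₂ = C_in[1 − (τ₁ e^(−t/τ₁) − τ₂ e^(−t/τ₂))/(τ₁ − τ₂)].
At t = 23.5: e^(−t/τ₁) = 0.20874, e^(−t/τ₂) = 0.10056.
C₂ = 2.60·[1 − (15.000·0.20874 − 10.231·0.10056)/(4.7692)] = 2.60·0.55920 = 1.4539 mg/L.

1.45 mg/L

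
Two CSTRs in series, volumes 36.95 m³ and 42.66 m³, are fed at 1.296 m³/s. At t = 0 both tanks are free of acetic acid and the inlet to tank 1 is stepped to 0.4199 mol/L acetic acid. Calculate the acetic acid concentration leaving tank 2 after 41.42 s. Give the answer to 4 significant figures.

0.1642 mol/L

Each tank obeys Vᵢ dCᵢ/dt = Q(Cᵢ₋₁ − Cᵢ), so τᵢ = Vᵢ/Q.
τ₁ = 36.95/1.296 = 28.5108 s; τ₂ = 42.66/1.296 = 32.9167 s.
Solving the cascade with C₁(0)=C₂(0)=0 gives C₂(t) = C_in[1 − (τ₁ e^(−t/τ₁) − τ₂ e^(−t/τ₂))/(τ₁ − τ₂)].
At t = 41.42: e^(−t/τ₁) = 0.233918, e^(−t/τ₂) = 0.284128.
C₂ = 0.4199·[1 − (28.5108·0.233918 − 32.9167·0.284128)/(-4.40586)] = 0.4199·0.390958 = 0.164163 mol/L.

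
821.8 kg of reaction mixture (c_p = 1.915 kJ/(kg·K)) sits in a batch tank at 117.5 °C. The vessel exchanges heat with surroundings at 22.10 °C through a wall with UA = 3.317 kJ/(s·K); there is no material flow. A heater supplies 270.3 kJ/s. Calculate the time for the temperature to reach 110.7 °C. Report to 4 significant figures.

M c_p dT/dt = −UA(T − T_amb) + Q̇.
τ = M c_p/UA = 474.449 s; T_ss = T_amb + Q̇/UA = 22.10 + 270.3/3.317 = 103.589 °C.
T(t) = T_ss + (T₀ − T_ss)e^(−t/τ); set T = 110.7:
t = −τ ln[(T − T_ss)/(T₀ − T_ss)] = −474.449 · ln(0.511168) = 318.382 s.

318.4 s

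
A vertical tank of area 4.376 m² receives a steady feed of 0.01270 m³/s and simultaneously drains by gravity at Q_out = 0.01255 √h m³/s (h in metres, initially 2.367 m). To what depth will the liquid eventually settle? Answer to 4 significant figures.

1.024 m

A dh/dt = Q_in − 0.01255 √h. Steady state requires inflow = outflow:
Q_in = 0.01255 √h_ss ⇒ √h_ss = 0.01270/0.01255 = 1.01195.
h_ss = 1.01195² = 1.02405 m. (Since h₀ = 2.367 m > h_ss, the level will fall toward this value.)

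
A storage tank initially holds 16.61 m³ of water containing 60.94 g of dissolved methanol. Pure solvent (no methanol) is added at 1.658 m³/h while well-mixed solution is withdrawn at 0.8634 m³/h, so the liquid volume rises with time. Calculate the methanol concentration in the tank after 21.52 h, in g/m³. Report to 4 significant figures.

0.8378 g/m³

Total volume: dV/dt = Q_in − Q_out = 0.794600 m³/h, so V(t) = 16.61 + 0.794600 t and V(21.52) = 33.7098 m³.
Solute balance: dm/dt = 0 − Q_out C = −Q_out m/V(t).
dm/m = −Q_out dt/(V₀ + 0.794600 t); integrating gives ln(m/m₀) = −(Q_out/(Q_in−Q_out)) ln(V/V₀).
m = m₀ (V₀/V)^(Q_out/(Q_in−Q_out)) = 60.94 × (16.61/33.7098)^(1.08658) = 28.2424 g.
C = m/V = 28.2424/33.7098 = 0.837809 g/m³.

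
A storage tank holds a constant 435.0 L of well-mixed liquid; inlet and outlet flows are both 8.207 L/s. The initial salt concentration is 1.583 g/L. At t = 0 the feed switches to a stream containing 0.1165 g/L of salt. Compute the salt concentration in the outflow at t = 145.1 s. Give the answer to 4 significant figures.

0.2114 g/L

Transient balance on the dissolved component: V dC/dt = Q(C_in − C).
Rewrite as dC/dt + C/τ = C_in/τ, τ = V/Q = 53.0035 s.
C approaches C_in exponentially: C(t) = C_in + (C₀ − C_in) e^(−t/τ).
C(145.1) = 0.1165 + (1.583 − 0.1165)·e^(−145.1/53.0035) = 0.1165 + (1.46650)·0.0647285 = 0.211424 g/L.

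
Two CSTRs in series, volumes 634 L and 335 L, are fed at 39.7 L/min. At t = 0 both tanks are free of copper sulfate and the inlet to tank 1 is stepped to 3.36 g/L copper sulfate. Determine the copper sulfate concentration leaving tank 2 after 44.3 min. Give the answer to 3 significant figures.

Each tank obeys Vᵢ dCᵢ/dt = Q(Cᵢ₋₁ − Cᵢ), so τᵢ = Vᵢ/Q.
τ₁ = 634/39.7 = 15.970 min; τ₂ = 335/39.7 = 8.4383 min.
Solving the cascade with C₁(0)=C₂(0)=0 gives C₂(t) = C_in[1 − (τ₁ e^(−t/τ₁) − τ₂ e^(−t/τ₂))/(τ₁ − τ₂)].
At t = 44.3: e^(−t/τ₁) = 0.062412, e^(−t/τ₂) = 0.0052481.
C₂ = 3.36·[1 − (15.970·0.062412 − 8.4383·0.0052481)/(7.5315)] = 3.36·0.87354 = 2.9351 g/L.

2.94 g/L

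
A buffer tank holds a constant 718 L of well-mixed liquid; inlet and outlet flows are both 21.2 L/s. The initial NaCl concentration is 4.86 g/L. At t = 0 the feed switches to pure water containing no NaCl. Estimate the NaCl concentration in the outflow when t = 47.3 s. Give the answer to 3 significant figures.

1.20 g/L

Accumulation = in − out for the solute gives V dC/dt = Q(C_in − C).
So dC/dt = (C_in − C)/τ with τ = V/Q = 718/21.2 = 33.868 s.
C approaches C_in exponentially: C(t) = C_in + (C₀ − C_in) e^(−t/τ).
C(47.3) = 0 + (4.86 − 0)·e^(−47.3/33.868) = 0 + (4.8600)·0.24744 = 1.2025 g/L.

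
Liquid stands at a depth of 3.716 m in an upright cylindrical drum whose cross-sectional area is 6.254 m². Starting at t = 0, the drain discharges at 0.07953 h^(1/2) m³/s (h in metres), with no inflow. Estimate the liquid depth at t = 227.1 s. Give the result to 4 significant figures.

0.2340 m

With no inflow, A dh/dt = −0.07953 √h.
Separate and integrate: 2(√h − √h₀) = −(0.07953/A) t.
√h = √3.716 − 0.07953·227.1/(2·6.254) = 1.92769 − 1.44398 = 0.483716.
h = 0.483716² = 0.233981 m.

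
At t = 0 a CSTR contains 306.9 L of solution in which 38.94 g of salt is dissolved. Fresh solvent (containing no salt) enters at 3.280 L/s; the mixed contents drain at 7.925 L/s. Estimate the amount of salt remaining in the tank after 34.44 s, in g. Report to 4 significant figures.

11.08 g

Total volume: dV/dt = Q_in − Q_out = -4.64500 L/s, so V(t) = 306.9 − 4.64500 t and V(34.44) = 146.926 L.
Solute balance: dm/dt = 0 − Q_out C = −Q_out m/V(t).
Separate: dm/m = −Q_out dt/V(t) ⇒ ln(m/m₀) = −(Q_out/(Q_in−Q_out)) ln(V/V₀).
m = m₀ (V₀/V)^(Q_out/(Q_in−Q_out)) = 38.94 × (306.9/146.926)^(-1.70614) = 11.0817 g.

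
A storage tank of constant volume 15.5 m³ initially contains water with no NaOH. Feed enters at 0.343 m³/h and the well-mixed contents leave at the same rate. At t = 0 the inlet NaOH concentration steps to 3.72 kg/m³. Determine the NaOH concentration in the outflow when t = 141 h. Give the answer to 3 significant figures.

Unsteady species balance (constant V, well mixed): V dC/dt = Q(C_in − C).
Time constant τ = V/Q = 15.5/0.343 = 45.190 h.
C approaches C_in exponentially: C(t) = C_in + (C₀ − C_in) e^(−t/τ).
C(141) = 3.72 + (0 − 3.72)·e^(−141/45.190) = 3.72 + (-3.7200)·0.044149 = 3.5558 kg/m³.

3.56 kg/m³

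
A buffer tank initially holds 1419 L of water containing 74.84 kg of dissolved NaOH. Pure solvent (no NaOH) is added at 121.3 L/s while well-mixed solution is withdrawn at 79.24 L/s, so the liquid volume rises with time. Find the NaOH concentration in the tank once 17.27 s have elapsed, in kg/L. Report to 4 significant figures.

Total volume: dV/dt = Q_in − Q_out = 42.0600 L/s, so V(t) = 1419 + 42.0600 t and V(17.27) = 2145.38 L.
No NaOH enters, so dm/dt = −Q_out · (m/V).
dm/m = −Q_out dt/(V₀ + 42.0600 t); integrating gives ln(m/m₀) = −(Q_out/(Q_in−Q_out)) ln(V/V₀).
m = m₀ (V₀/V)^(Q_out/(Q_in−Q_out)) = 74.84 × (1419/2145.38)^(1.88398) = 34.3495 kg.
C = m/V = 34.3495/2145.38 = 0.0160109 kg/L.

0.01601 kg/L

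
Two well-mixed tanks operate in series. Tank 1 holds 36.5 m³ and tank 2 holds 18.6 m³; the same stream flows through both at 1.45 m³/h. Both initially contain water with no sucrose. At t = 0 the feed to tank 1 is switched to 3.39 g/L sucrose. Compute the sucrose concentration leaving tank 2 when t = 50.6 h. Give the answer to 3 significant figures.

Species balance on tank i: dCᵢ/dt = (Cᵢ₋₁ − Cᵢ)/τᵢ with τᵢ = Vᵢ/Q.
τ₁ = 36.5/1.45 = 25.172 h; τ₂ = 18.6/1.45 = 12.828 h.
Solving the cascade with C₁(0)=C₂(0)=0 gives C₂(t) = C_in[1 − (τ₁ e^(−t/τ₁) − τ₂ e^(−t/τ₂))/(τ₁ − τ₂)].
At t = 50.6: e^(−t/τ₁) = 0.13397, e^(−t/τ₂) = 0.019359.
C₂ = 3.39·[1 − (25.172·0.13397 − 12.828·0.019359)/(12.345)] = 3.39·0.74694 = 2.5321 g/L.

2.53 g/L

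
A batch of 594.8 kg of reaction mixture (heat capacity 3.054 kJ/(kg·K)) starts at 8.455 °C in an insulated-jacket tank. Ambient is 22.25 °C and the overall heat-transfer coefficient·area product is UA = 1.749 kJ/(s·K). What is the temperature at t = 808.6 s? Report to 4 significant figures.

15.92 °C

Heat balance on the well-mixed liquid: M c_p dT/dt = −UA(T − T_amb).
dT/dt = (T_ss − T)/τ with T_ss = T_amb = 22.2500 °C, τ = M c_p/UA = 594.8·3.054/1.749 = 1038.60 s.
Integrating: T(t) = T_ss + (T₀ − T_ss) e^(−t/τ).
T(808.6) = 22.2500 + (-13.7950)·0.459074 = 15.9171 °C.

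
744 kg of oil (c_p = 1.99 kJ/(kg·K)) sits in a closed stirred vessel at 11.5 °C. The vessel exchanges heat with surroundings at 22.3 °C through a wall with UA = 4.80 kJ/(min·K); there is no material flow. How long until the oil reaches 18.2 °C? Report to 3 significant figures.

299 min

Lumped-capacitance energy balance: M c_p dT/dt = UA(T_amb − T).
τ = M c_p/UA = 308.45 min; T_ss = T_amb = 22.300 °C.
T(t) = T_ss + (T₀ − T_ss)e^(−t/τ); set T = 18.2:
t = −τ ln[(T − T_ss)/(T₀ − T_ss)] = −308.45 · ln(0.37963) = 298.75 min.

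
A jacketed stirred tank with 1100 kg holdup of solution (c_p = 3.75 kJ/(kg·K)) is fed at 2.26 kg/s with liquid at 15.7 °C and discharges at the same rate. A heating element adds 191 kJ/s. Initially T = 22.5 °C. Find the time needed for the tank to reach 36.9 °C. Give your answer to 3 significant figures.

M c_p dT/dt = ṁ c_p (T_in − T) + Q̇.
τ = M/ṁ = 486.73 s; T_ss = T_in + Q̇/(ṁ c_p) = 38.237 °C.
T(t) = T_ss + (T₀ − T_ss) e^(−t/τ). Set T = 36.9:
e^(−t/τ) = (36.9 − 38.237)/(22.5 − 38.237) = 0.084952
t = −486.73 · ln(0.084952) = 1200.1 s.

1200 s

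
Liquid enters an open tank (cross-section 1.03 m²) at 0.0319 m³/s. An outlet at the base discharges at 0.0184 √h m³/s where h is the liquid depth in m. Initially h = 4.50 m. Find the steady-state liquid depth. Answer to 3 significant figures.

3.01 m

Mass balance (ρ constant): A dh/dt = Q_in − 0.0184 √h. At steady state dh/dt = 0:
Q_in = 0.0184 √h_ss ⇒ √h_ss = 0.0319/0.0184 = 1.7337.
h_ss = 1.7337² = 3.0057 m. (Since h₀ = 4.50 m > h_ss, the level will fall toward this value.)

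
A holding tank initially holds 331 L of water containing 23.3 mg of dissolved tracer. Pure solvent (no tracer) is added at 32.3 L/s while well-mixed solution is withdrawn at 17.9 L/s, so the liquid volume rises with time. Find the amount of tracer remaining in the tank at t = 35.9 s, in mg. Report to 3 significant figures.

7.24 mg

Total volume: dV/dt = Q_in − Q_out = 14.400 L/s, so V(t) = 331 + 14.400 t and V(35.9) = 847.96 L.
Solute balance: dm/dt = 0 − Q_out C = −Q_out m/V(t).
Separate: dm/m = −Q_out dt/V(t) ⇒ ln(m/m₀) = −(Q_out/(Q_in−Q_out)) ln(V/V₀).
m = m₀ (V₀/V)^(Q_out/(Q_in−Q_out)) = 23.3 × (331/847.96)^(1.2431) = 7.2362 mg.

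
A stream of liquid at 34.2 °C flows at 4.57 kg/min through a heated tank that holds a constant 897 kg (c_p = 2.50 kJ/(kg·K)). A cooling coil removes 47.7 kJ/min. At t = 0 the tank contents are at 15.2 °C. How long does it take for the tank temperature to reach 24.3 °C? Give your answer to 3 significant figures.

187 min

M c_p dT/dt = ṁ c_p (T_in − T) − Q̇.
τ = M/ṁ = 196.28 min; T_ss = T_in − Q̇/(ṁ c_p) = 30.025 °C.
T(t) = T_ss + (T₀ − T_ss) e^(−t/τ). Set T = 24.3:
e^(−t/τ) = (24.3 − 30.025)/(15.2 − 30.025) = 0.38617
t = −196.28 · ln(0.38617) = 186.76 min.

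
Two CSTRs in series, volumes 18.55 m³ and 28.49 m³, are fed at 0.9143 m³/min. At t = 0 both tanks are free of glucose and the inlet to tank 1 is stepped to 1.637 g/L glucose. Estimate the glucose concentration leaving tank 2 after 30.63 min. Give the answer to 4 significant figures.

Species balance on tank i: dCᵢ/dt = (Cᵢ₋₁ − Cᵢ)/τᵢ with τᵢ = Vᵢ/Q.
τ₁ = 18.55/0.9143 = 20.2887 min; τ₂ = 28.49/0.9143 = 31.1605 min.
Solving the cascade with C₁(0)=C₂(0)=0 gives C₂(t) = C_in[1 − (τ₁ e^(−t/τ₁) − τ₂ e^(−t/τ₂))/(τ₁ − τ₂)].
At t = 30.63: e^(−t/τ₁) = 0.220975, e^(−t/τ₂) = 0.374196.
C₂ = 1.637·[1 − (20.2887·0.220975 − 31.1605·0.374196)/(-10.8717)] = 1.637·0.339865 = 0.556360 g/L.

0.5564 g/L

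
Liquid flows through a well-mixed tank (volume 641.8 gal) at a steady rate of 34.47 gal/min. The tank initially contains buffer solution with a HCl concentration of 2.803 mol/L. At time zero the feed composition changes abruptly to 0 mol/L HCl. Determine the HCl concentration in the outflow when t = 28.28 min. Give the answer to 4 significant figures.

0.6137 mol/L

Accumulation = in − out for the solute gives V dC/dt = Q(C_in − C).
Time constant τ = V/Q = 641.8/34.47 = 18.6191 min.
Integrating: C(t) = C_in + (C₀ − C_in) e^(−t/τ).
C(28.28) = 0 + (2.803 − 0)·e^(−28.28/18.6191) = 0 + (2.80300)·0.218959 = 0.613742 mol/L.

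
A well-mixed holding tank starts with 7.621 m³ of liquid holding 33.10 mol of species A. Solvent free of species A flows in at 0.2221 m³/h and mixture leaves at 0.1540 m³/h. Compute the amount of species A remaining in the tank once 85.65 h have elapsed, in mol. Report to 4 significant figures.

9.155 mol

Total volume: dV/dt = Q_in − Q_out = 0.0681000 m³/h, so V(t) = 7.621 + 0.0681000 t and V(85.65) = 13.4538 m³.
Species balance (pure solvent in): dm/dt = −Q_out · m/V(t).
Separate: dm/m = −Q_out dt/V(t) ⇒ ln(m/m₀) = −(Q_out/(Q_in−Q_out)) ln(V/V₀).
m = m₀ (V₀/V)^(Q_out/(Q_in−Q_out)) = 33.10 × (7.621/13.4538)^(2.26138) = 9.15477 mol.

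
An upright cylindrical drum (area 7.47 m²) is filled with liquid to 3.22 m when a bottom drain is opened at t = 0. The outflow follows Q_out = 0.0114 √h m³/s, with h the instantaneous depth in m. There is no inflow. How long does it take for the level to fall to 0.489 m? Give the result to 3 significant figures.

1440 s

Accumulation of liquid (constant cross-section A): A dh/dt = −0.0114 √h.
This is separable: 2 d(√h)/dt = −0.0114/A, so √h = √h₀ − (0.0114/(2A)) t.
t = 2A(√h₀ − √h)/0.0114 = 2·7.47·(√3.22 − √0.489)/0.0114
  = 14.940 × (1.7944 − 0.69929) / 0.0114 = 1435.2 s.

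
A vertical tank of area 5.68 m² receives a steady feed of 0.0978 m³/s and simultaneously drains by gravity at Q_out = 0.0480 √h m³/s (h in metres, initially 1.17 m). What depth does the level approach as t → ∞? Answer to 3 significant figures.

A dh/dt = Q_in − 0.0480 √h. Steady state requires inflow = outflow:
Q_in = 0.0480 √h_ss ⇒ √h_ss = 0.0978/0.0480 = 2.0375.
h_ss = 2.0375² = 4.1514 m. (Since h₀ = 1.17 m < h_ss, the level will rise toward this value.)

4.15 m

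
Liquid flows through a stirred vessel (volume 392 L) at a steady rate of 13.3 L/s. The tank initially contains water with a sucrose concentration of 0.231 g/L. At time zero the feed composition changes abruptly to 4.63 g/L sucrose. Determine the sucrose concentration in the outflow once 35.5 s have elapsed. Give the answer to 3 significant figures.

3.31 g/L

Mass balance on the solute (V constant): V dC/dt = Q(C_in − C).
So dC/dt = (C_in − C)/τ with τ = V/Q = 392/13.3 = 29.474 s.
C approaches C_in exponentially: C(t) = C_in + (C₀ − C_in) e^(−t/τ).
C(35.5) = 4.63 + (0.231 − 4.63)·e^(−35.5/29.474) = 4.63 + (-4.3990)·0.29985 = 3.3109 g/L.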